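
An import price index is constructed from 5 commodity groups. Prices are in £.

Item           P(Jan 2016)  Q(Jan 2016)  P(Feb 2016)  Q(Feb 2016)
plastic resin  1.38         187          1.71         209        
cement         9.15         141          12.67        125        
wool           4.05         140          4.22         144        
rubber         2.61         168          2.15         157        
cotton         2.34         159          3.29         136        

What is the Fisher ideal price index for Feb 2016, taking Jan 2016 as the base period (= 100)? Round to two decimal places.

121.96

Laspeyres component (base-period weights):
ΣP(Feb 2016)Q(Jan 2016) = 1.71×187 + 12.67×141 + 4.22×140 + 2.15×168 + 3.29×159 = 319.77 + 1786.47 + 590.8 + 361.2 + 523.11 = 3581.35
ΣP(Jan 2016)Q(Jan 2016) = 1.38×187 + 9.15×141 + 4.05×140 + 2.61×168 + 2.34×159 = 258.06 + 1290.15 + 567 + 438.48 + 372.06 = 2925.75
L = 3581.35 / 2925.75 × 100 = 122.4079
Paasche component (current-period weights):
ΣP(Feb 2016)Q(Feb 2016) = 1.71×209 + 12.67×125 + 4.22×144 + 2.15×157 + 3.29×136 = 357.39 + 1583.75 + 607.68 + 337.55 + 447.44 = 3333.81
ΣP(Jan 2016)Q(Feb 2016) = 1.38×209 + 9.15×125 + 4.05×144 + 2.61×157 + 2.34×136 = 288.42 + 1143.75 + 583.2 + 409.77 + 318.24 = 2743.38
P = 3333.81 / 2743.38 × 100 = 121.5220
Fisher = √(L × P) = √(122.4079 × 121.5220) = 121.9642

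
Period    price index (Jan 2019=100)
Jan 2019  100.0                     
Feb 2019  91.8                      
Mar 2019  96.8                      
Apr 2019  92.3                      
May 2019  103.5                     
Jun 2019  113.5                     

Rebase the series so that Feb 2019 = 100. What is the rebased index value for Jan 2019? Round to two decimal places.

108.93

Rebased(Jan 2019) = 100.0 / 91.8 × 100 = 108.9325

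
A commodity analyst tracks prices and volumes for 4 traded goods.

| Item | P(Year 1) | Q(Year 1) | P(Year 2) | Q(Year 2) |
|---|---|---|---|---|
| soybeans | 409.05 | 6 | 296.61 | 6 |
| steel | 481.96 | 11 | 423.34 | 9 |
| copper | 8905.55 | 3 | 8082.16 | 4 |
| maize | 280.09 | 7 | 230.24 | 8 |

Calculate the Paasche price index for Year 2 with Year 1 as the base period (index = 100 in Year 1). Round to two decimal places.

89.04

Paasche price index uses current-period quantities as weights.
ΣP(Year 2)·Q(Year 2) = 296.61×6 + 423.34×9 + 8082.16×4 + 230.24×8 = 1779.66 + 3810.06 + 32328.64 + 1841.92 = 39760.28
ΣP(Year 1)·Q(Year 2) = 409.05×6 + 481.96×9 + 8905.55×4 + 280.09×8 = 2454.3 + 4337.64 + 35622.2 + 2240.72 = 44654.86
Index = 39760.28 / 44654.86 × 100 = 89.0391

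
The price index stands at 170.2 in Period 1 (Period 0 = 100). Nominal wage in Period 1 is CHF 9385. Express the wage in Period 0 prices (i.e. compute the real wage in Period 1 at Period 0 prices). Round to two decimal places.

5514.10

Real = Nominal ÷ (Index/100) = 9385 ÷ (170.2/100)
     = 9385 ÷ 1.702 = 5514.1011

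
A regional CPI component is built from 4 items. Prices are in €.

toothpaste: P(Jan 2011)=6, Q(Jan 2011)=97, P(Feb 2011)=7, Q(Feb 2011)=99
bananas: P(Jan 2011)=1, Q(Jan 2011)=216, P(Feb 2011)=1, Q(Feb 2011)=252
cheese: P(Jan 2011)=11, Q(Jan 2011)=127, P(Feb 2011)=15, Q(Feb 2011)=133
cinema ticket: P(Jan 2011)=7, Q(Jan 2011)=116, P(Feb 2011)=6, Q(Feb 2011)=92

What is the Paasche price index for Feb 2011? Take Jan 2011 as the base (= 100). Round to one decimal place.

118.3

Paasche price index uses current-period quantities as weights.
ΣP(Feb 2011)·Q(Feb 2011) = 7×99 + 1×252 + 15×133 + 6×92 = 693 + 252 + 1995 + 552 = 3492
ΣP(Jan 2011)·Q(Feb 2011) = 6×99 + 1×252 + 11×133 + 7×92 = 594 + 252 + 1463 + 644 = 2953
Index = 3492 / 2953 × 100 = 118.2526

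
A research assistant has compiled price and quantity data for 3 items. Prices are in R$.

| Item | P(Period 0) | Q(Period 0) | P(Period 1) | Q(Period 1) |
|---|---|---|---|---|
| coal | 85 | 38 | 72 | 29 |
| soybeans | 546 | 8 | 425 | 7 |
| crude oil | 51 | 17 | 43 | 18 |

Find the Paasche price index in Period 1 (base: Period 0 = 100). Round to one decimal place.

81.0

Paasche price index uses current-period quantities as weights.
ΣP(Period 1)·Q(Period 1) = 72×29 + 425×7 + 43×18 = 2088 + 2975 + 774 = 5837
ΣP(Period 0)·Q(Period 1) = 85×29 + 546×7 + 51×18 = 2465 + 3822 + 918 = 7205
Index = 5837 / 7205 × 100 = 81.0132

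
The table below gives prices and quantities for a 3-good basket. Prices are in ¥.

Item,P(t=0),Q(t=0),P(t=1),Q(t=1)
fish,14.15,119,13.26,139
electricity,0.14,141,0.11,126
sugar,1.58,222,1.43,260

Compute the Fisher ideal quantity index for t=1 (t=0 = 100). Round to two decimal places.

Laspeyres component (base-period weights):
ΣP(t=0)Q(t=1) = 14.15×139 + 0.14×126 + 1.58×260 = 1966.85 + 17.64 + 410.8 = 2395.29
ΣP(t=0)Q(t=0) = 14.15×119 + 0.14×141 + 1.58×222 = 1683.85 + 19.74 + 350.76 = 2054.35
L = 2395.29 / 2054.35 × 100 = 116.5960
Paasche component (current-period weights):
ΣP(t=1)Q(t=1) = 13.26×139 + 0.11×126 + 1.43×260 = 1843.14 + 13.86 + 371.8 = 2228.8
ΣP(t=1)Q(t=0) = 13.26×119 + 0.11×141 + 1.43×222 = 1577.94 + 15.51 + 317.46 = 1910.91
P = 2228.8 / 1910.91 × 100 = 116.6355
Fisher = √(L × P) = √(116.5960 × 116.6355) = 116.6158

116.62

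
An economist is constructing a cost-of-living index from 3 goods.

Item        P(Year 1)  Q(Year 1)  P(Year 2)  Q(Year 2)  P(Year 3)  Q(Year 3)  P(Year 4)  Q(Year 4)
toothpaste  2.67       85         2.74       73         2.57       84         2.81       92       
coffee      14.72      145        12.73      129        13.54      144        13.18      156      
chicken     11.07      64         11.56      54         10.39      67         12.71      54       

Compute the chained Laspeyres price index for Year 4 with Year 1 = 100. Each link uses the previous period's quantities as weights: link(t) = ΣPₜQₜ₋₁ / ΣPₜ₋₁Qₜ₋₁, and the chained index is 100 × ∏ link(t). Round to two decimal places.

Link Year 1→Year 2:
ΣP(Year 2)Q(Year 1) = 2.74×85 + 12.73×145 + 11.56×64 = 232.9 + 1845.85 + 739.84 = 2818.59
ΣP(Year 1)Q(Year 1) = 2.67×85 + 14.72×145 + 11.07×64 = 226.95 + 2134.4 + 708.48 = 3069.83
link = 2818.59/3069.83 = 0.918158
Link Year 2→Year 3:
ΣP(Year 3)Q(Year 2) = 2.57×73 + 13.54×129 + 10.39×54 = 187.61 + 1746.66 + 561.06 = 2495.33
ΣP(Year 2)Q(Year 2) = 2.74×73 + 12.73×129 + 11.56×54 = 200.02 + 1642.17 + 624.24 = 2466.43
link = 2495.33/2466.43 = 1.011717
Link Year 3→Year 4:
ΣP(Year 4)Q(Year 3) = 2.81×84 + 13.18×144 + 12.71×67 = 236.04 + 1897.92 + 851.57 = 2985.53
ΣP(Year 3)Q(Year 3) = 2.57×84 + 13.54×144 + 10.39×67 = 215.88 + 1949.76 + 696.13 = 2861.77
link = 2985.53/2861.77 = 1.043246
Chained index = 100 × 0.918158 × 1.011717 × 1.043246 = 96.9089

96.91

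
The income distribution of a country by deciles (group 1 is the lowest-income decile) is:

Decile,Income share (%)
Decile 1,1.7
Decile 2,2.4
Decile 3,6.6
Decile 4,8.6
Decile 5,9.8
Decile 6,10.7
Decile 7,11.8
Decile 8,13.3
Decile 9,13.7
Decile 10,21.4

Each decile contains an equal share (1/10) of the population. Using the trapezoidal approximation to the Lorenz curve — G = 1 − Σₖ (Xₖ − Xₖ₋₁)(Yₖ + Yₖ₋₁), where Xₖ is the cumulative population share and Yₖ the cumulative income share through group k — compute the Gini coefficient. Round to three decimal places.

0.300

Cumulative income shares Yₖ: 0.0170, 0.0410, 0.1070, 0.1930, 0.2910, 0.3980, 0.5160, 0.6490, 0.7860, 1.0000
Σ (Xₖ−Xₖ₋₁)(Yₖ+Yₖ₋₁) = (1/10)(0.0170+0.0000) + (1/10)(0.0410+0.0170) + (1/10)(0.1070+0.0410) + (1/10)(0.1930+0.1070) + (1/10)(0.2910+0.1930) + (1/10)(0.3980+0.2910) + (1/10)(0.5160+0.3980) + (1/10)(0.6490+0.5160) + (1/10)(0.7860+0.6490) + (1/10)(1.0000+0.7860)
  = 0.0017 + 0.0058 + 0.0148 + 0.0300 + 0.0484 + 0.0689 + 0.0914 + 0.1165 + 0.1435 + 0.1786 = 0.6996
G = 1 − 0.6996 = 0.3004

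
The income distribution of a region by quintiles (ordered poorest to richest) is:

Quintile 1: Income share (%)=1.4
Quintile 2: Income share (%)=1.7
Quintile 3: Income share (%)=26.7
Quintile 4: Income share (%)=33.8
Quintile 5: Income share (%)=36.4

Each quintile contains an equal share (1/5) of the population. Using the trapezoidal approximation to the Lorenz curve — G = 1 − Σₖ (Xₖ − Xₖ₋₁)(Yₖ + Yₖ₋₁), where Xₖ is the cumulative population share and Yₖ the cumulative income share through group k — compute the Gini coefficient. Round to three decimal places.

Cumulative income shares Yₖ: 0.0140, 0.0310, 0.2980, 0.6360, 1.0000
Σ (Xₖ−Xₖ₋₁)(Yₖ+Yₖ₋₁) = (1/5)(0.0140+0.0000) + (1/5)(0.0310+0.0140) + (1/5)(0.2980+0.0310) + (1/5)(0.6360+0.2980) + (1/5)(1.0000+0.6360)
  = 0.0028 + 0.0090 + 0.0658 + 0.1868 + 0.3272 = 0.5916
G = 1 − 0.5916 = 0.4084

0.408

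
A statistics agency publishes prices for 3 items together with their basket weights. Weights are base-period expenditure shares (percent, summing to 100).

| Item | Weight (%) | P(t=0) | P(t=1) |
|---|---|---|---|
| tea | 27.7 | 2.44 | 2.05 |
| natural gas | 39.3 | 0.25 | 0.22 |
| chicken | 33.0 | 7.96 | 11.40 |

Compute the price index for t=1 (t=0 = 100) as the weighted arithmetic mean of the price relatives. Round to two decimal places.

105.12

tea: 27.7 × (2.05/2.44) = 27.7 × 0.840164 = 23.2725
natural gas: 39.3 × (0.22/0.25) = 39.3 × 0.880000 = 34.5840
chicken: 33.0 × (11.40/7.96) = 33.0 × 1.432161 = 47.2613
Index = Σ wᵢ·(p₁ᵢ/p₀ᵢ) = 23.2725 + 34.5840 + 47.2613 = 105.1178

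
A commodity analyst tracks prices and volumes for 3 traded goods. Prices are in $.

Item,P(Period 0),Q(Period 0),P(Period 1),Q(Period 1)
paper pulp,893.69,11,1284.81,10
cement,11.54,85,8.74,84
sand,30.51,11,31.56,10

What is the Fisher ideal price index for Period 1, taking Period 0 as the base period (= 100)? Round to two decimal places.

136.33

Laspeyres component (base-period weights):
ΣP(Period 1)Q(Period 0) = 1284.81×11 + 8.74×85 + 31.56×11 = 14132.91 + 742.9 + 347.16 = 15222.97
ΣP(Period 0)Q(Period 0) = 893.69×11 + 11.54×85 + 30.51×11 = 9830.59 + 980.9 + 335.61 = 11147.1
L = 15222.97 / 11147.1 × 100 = 136.5644
Paasche component (current-period weights):
ΣP(Period 1)Q(Period 1) = 1284.81×10 + 8.74×84 + 31.56×10 = 12848.1 + 734.16 + 315.6 = 13897.86
ΣP(Period 0)Q(Period 1) = 893.69×10 + 11.54×84 + 30.51×10 = 8936.9 + 969.36 + 305.1 = 10211.36
P = 13897.86 / 10211.36 × 100 = 136.1019
Fisher = √(L × P) = √(136.5644 × 136.1019) = 136.3330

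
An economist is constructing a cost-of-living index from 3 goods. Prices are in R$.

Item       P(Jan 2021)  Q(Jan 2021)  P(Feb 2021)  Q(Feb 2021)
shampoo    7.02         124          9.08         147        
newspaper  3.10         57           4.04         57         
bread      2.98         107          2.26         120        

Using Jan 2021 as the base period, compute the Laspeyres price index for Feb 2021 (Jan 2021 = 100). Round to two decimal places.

116.98

Laspeyres price index uses base-period quantities as weights.
ΣP(Feb 2021)·Q(Jan 2021) = 9.08×124 + 4.04×57 + 2.26×107 = 1125.92 + 230.28 + 241.82 = 1598.02
ΣP(Jan 2021)·Q(Jan 2021) = 7.02×124 + 3.10×57 + 2.98×107 = 870.48 + 176.7 + 318.86 = 1366.04
Index = 1598.02 / 1366.04 × 100 = 116.9819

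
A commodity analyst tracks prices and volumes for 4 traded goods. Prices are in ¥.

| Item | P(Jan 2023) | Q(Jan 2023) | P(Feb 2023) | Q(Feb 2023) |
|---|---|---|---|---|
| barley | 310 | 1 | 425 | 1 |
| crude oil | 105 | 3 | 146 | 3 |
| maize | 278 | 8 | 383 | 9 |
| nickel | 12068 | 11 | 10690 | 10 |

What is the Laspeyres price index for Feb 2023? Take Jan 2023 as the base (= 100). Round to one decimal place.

Laspeyres price index uses base-period quantities as weights.
ΣP(Feb 2023)·Q(Jan 2023) = 425×1 + 146×3 + 383×8 + 10690×11 = 425 + 438 + 3064 + 117590 = 121517
ΣP(Jan 2023)·Q(Jan 2023) = 310×1 + 105×3 + 278×8 + 12068×11 = 310 + 315 + 2224 + 132748 = 135597
Index = 121517 / 135597 × 100 = 89.6163

89.6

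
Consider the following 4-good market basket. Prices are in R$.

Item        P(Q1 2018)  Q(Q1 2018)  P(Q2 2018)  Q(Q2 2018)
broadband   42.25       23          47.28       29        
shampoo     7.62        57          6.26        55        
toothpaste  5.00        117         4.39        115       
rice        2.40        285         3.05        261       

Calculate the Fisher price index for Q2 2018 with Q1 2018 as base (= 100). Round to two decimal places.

105.84

Laspeyres component (base-period weights):
ΣP(Q2 2018)Q(Q1 2018) = 47.28×23 + 6.26×57 + 4.39×117 + 3.05×285 = 1087.44 + 356.82 + 513.63 + 869.25 = 2827.14
ΣP(Q1 2018)Q(Q1 2018) = 42.25×23 + 7.62×57 + 5.00×117 + 2.40×285 = 971.75 + 434.34 + 585 + 684 = 2675.09
L = 2827.14 / 2675.09 × 100 = 105.6839
Paasche component (current-period weights):
ΣP(Q2 2018)Q(Q2 2018) = 47.28×29 + 6.26×55 + 4.39×115 + 3.05×261 = 1371.12 + 344.3 + 504.85 + 796.05 = 3016.32
ΣP(Q1 2018)Q(Q2 2018) = 42.25×29 + 7.62×55 + 5.00×115 + 2.40×261 = 1225.25 + 419.1 + 575 + 626.4 = 2845.75
P = 3016.32 / 2845.75 × 100 = 105.9939
Fisher = √(L × P) = √(105.6839 × 105.9939) = 105.8388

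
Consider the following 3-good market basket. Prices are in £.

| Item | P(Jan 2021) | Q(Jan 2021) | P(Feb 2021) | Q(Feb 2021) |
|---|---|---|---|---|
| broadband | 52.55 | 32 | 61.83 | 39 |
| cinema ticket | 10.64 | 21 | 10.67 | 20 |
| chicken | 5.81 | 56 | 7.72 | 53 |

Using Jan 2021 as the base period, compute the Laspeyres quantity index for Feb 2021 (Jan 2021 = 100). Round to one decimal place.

115.2

Laspeyres quantity index uses base-period prices as weights.
ΣP(Jan 2021)·Q(Feb 2021) = 52.55×39 + 10.64×20 + 5.81×53 = 2049.45 + 212.8 + 307.93 = 2570.18
ΣP(Jan 2021)·Q(Jan 2021) = 52.55×32 + 10.64×21 + 5.81×56 = 1681.6 + 223.44 + 325.36 = 2230.4
Index = 2570.18 / 2230.4 × 100 = 115.2340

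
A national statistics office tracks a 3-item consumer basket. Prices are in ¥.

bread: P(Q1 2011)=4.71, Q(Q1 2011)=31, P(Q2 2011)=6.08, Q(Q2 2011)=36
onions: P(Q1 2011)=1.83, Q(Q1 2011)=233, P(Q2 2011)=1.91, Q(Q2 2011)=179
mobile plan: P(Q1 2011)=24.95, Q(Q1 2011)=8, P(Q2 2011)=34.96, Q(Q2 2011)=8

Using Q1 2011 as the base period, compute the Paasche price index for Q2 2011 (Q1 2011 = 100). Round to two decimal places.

120.63

Paasche price index uses current-period quantities as weights.
ΣP(Q2 2011)·Q(Q2 2011) = 6.08×36 + 1.91×179 + 34.96×8 = 218.88 + 341.89 + 279.68 = 840.45
ΣP(Q1 2011)·Q(Q2 2011) = 4.71×36 + 1.83×179 + 24.95×8 = 169.56 + 327.57 + 199.6 = 696.73
Index = 840.45 / 696.73 × 100 = 120.6278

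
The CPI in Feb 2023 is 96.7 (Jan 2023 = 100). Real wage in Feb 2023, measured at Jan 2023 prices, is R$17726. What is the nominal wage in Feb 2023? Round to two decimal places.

17141.04

Nominal = Real × (Index/100) = 17726 × (96.7/100)
        = 17726 × 0.967 = 17141.0420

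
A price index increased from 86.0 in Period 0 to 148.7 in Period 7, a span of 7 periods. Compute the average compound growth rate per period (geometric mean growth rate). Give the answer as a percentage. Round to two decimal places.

8.14%

Growth factor = (148.7/86.0)^(1/7) = (1.729070)^(1/7) = 1.081367
Growth rate = 1.081367 − 1 = 0.081367 = 8.1367%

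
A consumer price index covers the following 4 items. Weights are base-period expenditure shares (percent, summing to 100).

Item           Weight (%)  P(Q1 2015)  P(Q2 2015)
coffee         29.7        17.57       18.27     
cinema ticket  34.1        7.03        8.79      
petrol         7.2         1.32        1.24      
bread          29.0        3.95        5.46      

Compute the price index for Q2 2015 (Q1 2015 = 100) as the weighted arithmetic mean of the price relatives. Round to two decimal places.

120.37

coffee: 29.7 × (18.27/17.57) = 29.7 × 1.039841 = 30.8833
cinema ticket: 34.1 × (8.79/7.03) = 34.1 × 1.250356 = 42.6371
petrol: 7.2 × (1.24/1.32) = 7.2 × 0.939394 = 6.7636
bread: 29.0 × (5.46/3.95) = 29.0 × 1.382278 = 40.0861
Index = Σ wᵢ·(p₁ᵢ/p₀ᵢ) = 30.8833 + 42.6371 + 6.7636 + 40.0861 = 120.3701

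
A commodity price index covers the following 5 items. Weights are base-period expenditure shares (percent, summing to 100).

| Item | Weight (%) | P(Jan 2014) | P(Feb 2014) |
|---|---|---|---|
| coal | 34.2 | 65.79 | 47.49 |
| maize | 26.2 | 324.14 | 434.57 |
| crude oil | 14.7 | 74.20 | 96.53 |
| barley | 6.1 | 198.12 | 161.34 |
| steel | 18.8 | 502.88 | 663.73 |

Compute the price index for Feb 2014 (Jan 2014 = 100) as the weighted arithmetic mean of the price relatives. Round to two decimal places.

108.72

coal: 34.2 × (47.49/65.79) = 34.2 × 0.721842 = 24.6870
maize: 26.2 × (434.57/324.14) = 26.2 × 1.340686 = 35.1260
crude oil: 14.7 × (96.53/74.20) = 14.7 × 1.300943 = 19.1239
barley: 6.1 × (161.34/198.12) = 6.1 × 0.814355 = 4.9676
steel: 18.8 × (663.73/502.88) = 18.8 × 1.319858 = 24.8133
Index = Σ wᵢ·(p₁ᵢ/p₀ᵢ) = 24.6870 + 35.1260 + 19.1239 + 4.9676 + 24.8133 = 108.7177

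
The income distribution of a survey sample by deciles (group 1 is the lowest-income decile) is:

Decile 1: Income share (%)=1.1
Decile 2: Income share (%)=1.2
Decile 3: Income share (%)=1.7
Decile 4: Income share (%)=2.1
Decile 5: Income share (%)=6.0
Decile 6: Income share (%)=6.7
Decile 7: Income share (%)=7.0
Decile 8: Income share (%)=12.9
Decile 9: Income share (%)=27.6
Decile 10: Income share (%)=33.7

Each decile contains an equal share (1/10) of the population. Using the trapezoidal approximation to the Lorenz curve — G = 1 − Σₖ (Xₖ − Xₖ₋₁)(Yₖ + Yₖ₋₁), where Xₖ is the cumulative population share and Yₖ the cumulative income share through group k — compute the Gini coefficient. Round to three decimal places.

Cumulative income shares Yₖ: 0.0110, 0.0230, 0.0400, 0.0610, 0.1210, 0.1880, 0.2580, 0.3870, 0.6630, 1.0000
Σ (Xₖ−Xₖ₋₁)(Yₖ+Yₖ₋₁) = (1/10)(0.0110+0.0000) + (1/10)(0.0230+0.0110) + (1/10)(0.0400+0.0230) + (1/10)(0.0610+0.0400) + (1/10)(0.1210+0.0610) + (1/10)(0.1880+0.1210) + (1/10)(0.2580+0.1880) + (1/10)(0.3870+0.2580) + (1/10)(0.6630+0.3870) + (1/10)(1.0000+0.6630)
  = 0.0011 + 0.0034 + 0.0063 + 0.0101 + 0.0182 + 0.0309 + 0.0446 + 0.0645 + 0.1050 + 0.1663 = 0.4504
G = 1 − 0.4504 = 0.5496

0.550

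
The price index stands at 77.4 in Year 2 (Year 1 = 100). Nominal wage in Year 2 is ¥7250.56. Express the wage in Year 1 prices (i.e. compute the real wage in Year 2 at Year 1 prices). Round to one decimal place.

Real = Nominal ÷ (Index/100) = 7250.56 ÷ (77.4/100)
     = 7250.56 ÷ 0.774 = 9367.6486

9367.6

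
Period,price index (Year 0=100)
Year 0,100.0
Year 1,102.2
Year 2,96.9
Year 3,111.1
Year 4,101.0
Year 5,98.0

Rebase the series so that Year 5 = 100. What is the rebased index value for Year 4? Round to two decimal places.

Rebased(Year 4) = 101.0 / 98.0 × 100 = 103.0612

103.06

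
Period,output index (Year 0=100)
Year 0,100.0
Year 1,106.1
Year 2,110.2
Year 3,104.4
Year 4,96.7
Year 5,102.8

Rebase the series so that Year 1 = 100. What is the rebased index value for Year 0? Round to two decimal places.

94.25

Rebased(Year 0) = 100.0 / 106.1 × 100 = 94.2507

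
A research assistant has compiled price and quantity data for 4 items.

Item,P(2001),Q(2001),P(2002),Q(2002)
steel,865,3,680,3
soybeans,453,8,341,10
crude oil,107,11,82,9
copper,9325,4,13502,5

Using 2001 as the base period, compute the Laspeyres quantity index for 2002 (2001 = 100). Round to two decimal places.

Laspeyres quantity index uses base-period prices as weights.
ΣP(2001)·Q(2002) = 865×3 + 453×10 + 107×9 + 9325×5 = 2595 + 4530 + 963 + 46625 = 54713
ΣP(2001)·Q(2001) = 865×3 + 453×8 + 107×11 + 9325×4 = 2595 + 3624 + 1177 + 37300 = 44696
Index = 54713 / 44696 × 100 = 122.4114

122.41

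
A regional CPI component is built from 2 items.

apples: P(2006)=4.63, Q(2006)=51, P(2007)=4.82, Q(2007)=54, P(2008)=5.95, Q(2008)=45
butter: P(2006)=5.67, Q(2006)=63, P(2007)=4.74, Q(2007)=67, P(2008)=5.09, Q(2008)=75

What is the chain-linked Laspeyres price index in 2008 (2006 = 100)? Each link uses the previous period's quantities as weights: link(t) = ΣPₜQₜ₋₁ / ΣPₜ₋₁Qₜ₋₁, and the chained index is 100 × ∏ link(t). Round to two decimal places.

Link 2006→2007:
ΣP(2007)Q(2006) = 4.82×51 + 4.74×63 = 245.82 + 298.62 = 544.44
ΣP(2006)Q(2006) = 4.63×51 + 5.67×63 = 236.13 + 357.21 = 593.34
link = 544.44/593.34 = 0.917585
Link 2007→2008:
ΣP(2008)Q(2007) = 5.95×54 + 5.09×67 = 321.3 + 341.03 = 662.33
ΣP(2007)Q(2007) = 4.82×54 + 4.74×67 = 260.28 + 317.58 = 577.86
link = 662.33/577.86 = 1.146177
Chained index = 100 × 0.917585 × 1.146177 = 105.1715

105.17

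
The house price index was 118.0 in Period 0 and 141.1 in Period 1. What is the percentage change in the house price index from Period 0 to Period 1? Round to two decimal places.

19.58%

Change = (141.1 − 118.0) / 118.0 × 100
       = 23.1 / 118.0 × 100 = 19.5763%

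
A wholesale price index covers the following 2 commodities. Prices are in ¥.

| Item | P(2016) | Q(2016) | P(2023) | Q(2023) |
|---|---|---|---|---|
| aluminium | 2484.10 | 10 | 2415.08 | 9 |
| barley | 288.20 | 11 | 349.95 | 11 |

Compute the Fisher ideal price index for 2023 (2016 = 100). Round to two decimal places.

100.09

Laspeyres component (base-period weights):
ΣP(2023)Q(2016) = 2415.08×10 + 349.95×11 = 24150.8 + 3849.45 = 28000.25
ΣP(2016)Q(2016) = 2484.10×10 + 288.20×11 = 24841 + 3170.2 = 28011.2
L = 28000.25 / 28011.2 × 100 = 99.9609
Paasche component (current-period weights):
ΣP(2023)Q(2023) = 2415.08×9 + 349.95×11 = 21735.72 + 3849.45 = 25585.17
ΣP(2016)Q(2023) = 2484.10×9 + 288.20×11 = 22356.9 + 3170.2 = 25527.1
P = 25585.17 / 25527.1 × 100 = 100.2275
Fisher = √(L × P) = √(99.9609 × 100.2275) = 100.0941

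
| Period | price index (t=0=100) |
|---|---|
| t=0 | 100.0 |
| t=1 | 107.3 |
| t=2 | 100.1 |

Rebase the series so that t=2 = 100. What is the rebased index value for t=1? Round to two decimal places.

107.19

Rebased(t=1) = 107.3 / 100.1 × 100 = 107.1928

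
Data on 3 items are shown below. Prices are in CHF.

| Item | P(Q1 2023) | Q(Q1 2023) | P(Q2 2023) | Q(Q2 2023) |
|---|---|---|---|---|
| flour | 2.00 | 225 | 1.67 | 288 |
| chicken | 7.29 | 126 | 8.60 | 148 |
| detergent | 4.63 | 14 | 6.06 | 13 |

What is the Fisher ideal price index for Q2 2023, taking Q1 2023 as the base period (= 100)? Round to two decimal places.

107.29

Laspeyres component (base-period weights):
ΣP(Q2 2023)Q(Q1 2023) = 1.67×225 + 8.60×126 + 6.06×14 = 375.75 + 1083.6 + 84.84 = 1544.19
ΣP(Q1 2023)Q(Q1 2023) = 2.00×225 + 7.29×126 + 4.63×14 = 450 + 918.54 + 64.82 = 1433.36
L = 1544.19 / 1433.36 × 100 = 107.7322
Paasche component (current-period weights):
ΣP(Q2 2023)Q(Q2 2023) = 1.67×288 + 8.60×148 + 6.06×13 = 480.96 + 1272.8 + 78.78 = 1832.54
ΣP(Q1 2023)Q(Q2 2023) = 2.00×288 + 7.29×148 + 4.63×13 = 576 + 1078.92 + 60.19 = 1715.11
P = 1832.54 / 1715.11 × 100 = 106.8468
Fisher = √(L × P) = √(107.7322 × 106.8468) = 107.2886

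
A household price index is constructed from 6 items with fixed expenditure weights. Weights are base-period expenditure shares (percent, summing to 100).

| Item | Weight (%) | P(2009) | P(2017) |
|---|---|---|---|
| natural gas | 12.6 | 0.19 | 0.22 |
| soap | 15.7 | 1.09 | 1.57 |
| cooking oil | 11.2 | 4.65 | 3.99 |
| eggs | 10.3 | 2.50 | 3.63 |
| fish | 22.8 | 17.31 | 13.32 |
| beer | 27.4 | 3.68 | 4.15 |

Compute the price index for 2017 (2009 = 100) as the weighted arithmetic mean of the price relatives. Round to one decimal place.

110.2

natural gas: 12.6 × (0.22/0.19) = 12.6 × 1.157895 = 14.5895
soap: 15.7 × (1.57/1.09) = 15.7 × 1.440367 = 22.6138
cooking oil: 11.2 × (3.99/4.65) = 11.2 × 0.858065 = 9.6103
eggs: 10.3 × (3.63/2.50) = 10.3 × 1.452000 = 14.9556
fish: 22.8 × (13.32/17.31) = 22.8 × 0.769497 = 17.5445
beer: 27.4 × (4.15/3.68) = 27.4 × 1.127717 = 30.8995
Index = Σ wᵢ·(p₁ᵢ/p₀ᵢ) = 14.5895 + 22.6138 + 9.6103 + 14.9556 + 17.5445 + 30.8995 = 110.2132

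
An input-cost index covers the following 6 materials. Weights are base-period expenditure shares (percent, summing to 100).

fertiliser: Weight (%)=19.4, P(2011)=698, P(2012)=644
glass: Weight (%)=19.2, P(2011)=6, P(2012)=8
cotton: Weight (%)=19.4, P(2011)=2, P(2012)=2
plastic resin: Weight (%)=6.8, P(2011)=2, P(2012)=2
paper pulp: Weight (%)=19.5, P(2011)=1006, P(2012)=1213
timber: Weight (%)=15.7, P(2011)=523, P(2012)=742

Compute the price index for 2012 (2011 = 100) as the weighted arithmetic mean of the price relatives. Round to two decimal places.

115.49

fertiliser: 19.4 × (644/698) = 19.4 × 0.922636 = 17.8991
glass: 19.2 × (8/6) = 19.2 × 1.333333 = 25.6000
cotton: 19.4 × (2/2) = 19.4 × 1.000000 = 19.4000
plastic resin: 6.8 × (2/2) = 6.8 × 1.000000 = 6.8000
paper pulp: 19.5 × (1213/1006) = 19.5 × 1.205765 = 23.5124
timber: 15.7 × (742/523) = 15.7 × 1.418738 = 22.2742
Index = Σ wᵢ·(p₁ᵢ/p₀ᵢ) = 17.8991 + 25.6000 + 19.4000 + 6.8000 + 23.5124 + 22.2742 = 115.4858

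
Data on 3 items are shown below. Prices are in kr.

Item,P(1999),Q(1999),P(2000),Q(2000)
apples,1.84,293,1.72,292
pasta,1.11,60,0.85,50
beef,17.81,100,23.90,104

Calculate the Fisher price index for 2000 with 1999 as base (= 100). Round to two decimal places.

123.66

Laspeyres component (base-period weights):
ΣP(2000)Q(1999) = 1.72×293 + 0.85×60 + 23.90×100 = 503.96 + 51 + 2390 = 2944.96
ΣP(1999)Q(1999) = 1.84×293 + 1.11×60 + 17.81×100 = 539.12 + 66.6 + 1781 = 2386.72
L = 2944.96 / 2386.72 × 100 = 123.3894
Paasche component (current-period weights):
ΣP(2000)Q(2000) = 1.72×292 + 0.85×50 + 23.90×104 = 502.24 + 42.5 + 2485.6 = 3030.34
ΣP(1999)Q(2000) = 1.84×292 + 1.11×50 + 17.81×104 = 537.28 + 55.5 + 1852.24 = 2445.02
P = 3030.34 / 2445.02 × 100 = 123.9393
Fisher = √(L × P) = √(123.3894 × 123.9393) = 123.6640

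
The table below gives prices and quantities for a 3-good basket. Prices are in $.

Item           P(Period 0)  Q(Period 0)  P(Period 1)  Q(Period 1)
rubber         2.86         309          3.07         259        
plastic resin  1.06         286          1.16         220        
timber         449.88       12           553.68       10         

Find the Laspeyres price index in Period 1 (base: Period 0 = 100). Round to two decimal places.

Laspeyres price index uses base-period quantities as weights.
ΣP(Period 1)·Q(Period 0) = 3.07×309 + 1.16×286 + 553.68×12 = 948.63 + 331.76 + 6644.16 = 7924.55
ΣP(Period 0)·Q(Period 0) = 2.86×309 + 1.06×286 + 449.88×12 = 883.74 + 303.16 + 5398.56 = 6585.46
Index = 7924.55 / 6585.46 × 100 = 120.3340

120.33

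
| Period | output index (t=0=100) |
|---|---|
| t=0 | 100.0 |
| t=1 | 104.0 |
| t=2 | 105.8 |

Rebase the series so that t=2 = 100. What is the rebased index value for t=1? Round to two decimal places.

98.30

Rebased(t=1) = 104.0 / 105.8 × 100 = 98.2987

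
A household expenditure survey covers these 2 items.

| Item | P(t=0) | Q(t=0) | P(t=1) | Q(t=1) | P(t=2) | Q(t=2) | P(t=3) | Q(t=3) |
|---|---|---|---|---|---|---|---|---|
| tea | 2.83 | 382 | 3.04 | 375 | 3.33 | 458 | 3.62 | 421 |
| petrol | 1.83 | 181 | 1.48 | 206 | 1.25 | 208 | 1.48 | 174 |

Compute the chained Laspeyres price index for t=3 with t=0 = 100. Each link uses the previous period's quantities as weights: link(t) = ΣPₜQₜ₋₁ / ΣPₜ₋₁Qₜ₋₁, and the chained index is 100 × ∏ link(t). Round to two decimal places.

Link t=0→t=1:
ΣP(t=1)Q(t=0) = 3.04×382 + 1.48×181 = 1161.28 + 267.88 = 1429.16
ΣP(t=0)Q(t=0) = 2.83×382 + 1.83×181 = 1081.06 + 331.23 = 1412.29
link = 1429.16/1412.29 = 1.011945
Link t=1→t=2:
ΣP(t=2)Q(t=1) = 3.33×375 + 1.25×206 = 1248.75 + 257.5 = 1506.25
ΣP(t=1)Q(t=1) = 3.04×375 + 1.48×206 = 1140 + 304.88 = 1444.88
link = 1506.25/1444.88 = 1.042474
Link t=2→t=3:
ΣP(t=3)Q(t=2) = 3.62×458 + 1.48×208 = 1657.96 + 307.84 = 1965.8
ΣP(t=2)Q(t=2) = 3.33×458 + 1.25×208 = 1525.14 + 260 = 1785.14
link = 1965.8/1785.14 = 1.101202
Chained index = 100 × 1.011945 × 1.042474 × 1.101202 = 116.1687

116.17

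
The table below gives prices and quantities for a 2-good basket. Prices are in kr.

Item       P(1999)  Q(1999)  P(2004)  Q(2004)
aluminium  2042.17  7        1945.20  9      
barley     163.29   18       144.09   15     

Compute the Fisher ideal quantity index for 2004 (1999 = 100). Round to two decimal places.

Laspeyres component (base-period weights):
ΣP(1999)Q(2004) = 2042.17×9 + 163.29×15 = 18379.53 + 2449.35 = 20828.88
ΣP(1999)Q(1999) = 2042.17×7 + 163.29×18 = 14295.19 + 2939.22 = 17234.41
L = 20828.88 / 17234.41 × 100 = 120.8564
Paasche component (current-period weights):
ΣP(2004)Q(2004) = 1945.20×9 + 144.09×15 = 17506.8 + 2161.35 = 19668.15
ΣP(2004)Q(1999) = 1945.20×7 + 144.09×18 = 13616.4 + 2593.62 = 16210.02
P = 19668.15 / 16210.02 × 100 = 121.3333
Fisher = √(L × P) = √(120.8564 × 121.3333) = 121.0946

121.09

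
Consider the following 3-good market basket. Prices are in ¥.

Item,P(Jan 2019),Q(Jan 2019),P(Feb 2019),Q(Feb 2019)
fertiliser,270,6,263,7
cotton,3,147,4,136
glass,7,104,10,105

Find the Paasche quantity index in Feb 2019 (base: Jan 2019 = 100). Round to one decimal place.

Paasche quantity index uses current-period prices as weights.
ΣP(Feb 2019)·Q(Feb 2019) = 263×7 + 4×136 + 10×105 = 1841 + 544 + 1050 = 3435
ΣP(Feb 2019)·Q(Jan 2019) = 263×6 + 4×147 + 10×104 = 1578 + 588 + 1040 = 3206
Index = 3435 / 3206 × 100 = 107.1429

107.1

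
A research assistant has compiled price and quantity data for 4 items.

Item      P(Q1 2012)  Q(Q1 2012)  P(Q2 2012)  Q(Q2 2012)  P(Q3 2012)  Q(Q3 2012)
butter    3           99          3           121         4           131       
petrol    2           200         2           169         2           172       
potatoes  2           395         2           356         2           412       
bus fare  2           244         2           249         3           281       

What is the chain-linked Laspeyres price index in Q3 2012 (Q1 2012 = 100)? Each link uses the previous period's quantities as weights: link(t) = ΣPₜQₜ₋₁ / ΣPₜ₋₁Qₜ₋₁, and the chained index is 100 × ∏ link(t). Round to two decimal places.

Link Q1 2012→Q2 2012:
ΣP(Q2 2012)Q(Q1 2012) = 3×99 + 2×200 + 2×395 + 2×244 = 297 + 400 + 790 + 488 = 1975
ΣP(Q1 2012)Q(Q1 2012) = 3×99 + 2×200 + 2×395 + 2×244 = 297 + 400 + 790 + 488 = 1975
link = 1975/1975 = 1.000000
Link Q2 2012→Q3 2012:
ΣP(Q3 2012)Q(Q2 2012) = 4×121 + 2×169 + 2×356 + 3×249 = 484 + 338 + 712 + 747 = 2281
ΣP(Q2 2012)Q(Q2 2012) = 3×121 + 2×169 + 2×356 + 2×249 = 363 + 338 + 712 + 498 = 1911
link = 2281/1911 = 1.193616
Chained index = 100 × 1.000000 × 1.193616 = 119.3616

119.36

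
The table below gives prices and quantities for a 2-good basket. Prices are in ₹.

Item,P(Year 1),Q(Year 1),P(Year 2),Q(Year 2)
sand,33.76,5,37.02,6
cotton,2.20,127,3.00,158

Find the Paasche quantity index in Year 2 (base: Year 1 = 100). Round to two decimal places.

122.97

Paasche quantity index uses current-period prices as weights.
ΣP(Year 2)·Q(Year 2) = 37.02×6 + 3.00×158 = 222.12 + 474 = 696.12
ΣP(Year 2)·Q(Year 1) = 37.02×5 + 3.00×127 = 185.1 + 381 = 566.1
Index = 696.12 / 566.1 × 100 = 122.9677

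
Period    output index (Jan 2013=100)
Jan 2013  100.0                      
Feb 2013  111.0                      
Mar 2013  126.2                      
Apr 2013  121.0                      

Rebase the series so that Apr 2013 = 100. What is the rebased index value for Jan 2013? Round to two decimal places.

82.64

Rebased(Jan 2013) = 100.0 / 121.0 × 100 = 82.6446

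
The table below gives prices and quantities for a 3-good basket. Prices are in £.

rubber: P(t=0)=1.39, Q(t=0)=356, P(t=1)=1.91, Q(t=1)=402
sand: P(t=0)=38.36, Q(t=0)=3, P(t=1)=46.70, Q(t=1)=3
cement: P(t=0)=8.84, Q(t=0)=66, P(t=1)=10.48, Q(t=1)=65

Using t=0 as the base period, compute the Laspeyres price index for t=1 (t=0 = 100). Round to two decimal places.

126.68

Laspeyres price index uses base-period quantities as weights.
ΣP(t=1)·Q(t=0) = 1.91×356 + 46.70×3 + 10.48×66 = 679.96 + 140.1 + 691.68 = 1511.74
ΣP(t=0)·Q(t=0) = 1.39×356 + 38.36×3 + 8.84×66 = 494.84 + 115.08 + 583.44 = 1193.36
Index = 1511.74 / 1193.36 × 100 = 126.6793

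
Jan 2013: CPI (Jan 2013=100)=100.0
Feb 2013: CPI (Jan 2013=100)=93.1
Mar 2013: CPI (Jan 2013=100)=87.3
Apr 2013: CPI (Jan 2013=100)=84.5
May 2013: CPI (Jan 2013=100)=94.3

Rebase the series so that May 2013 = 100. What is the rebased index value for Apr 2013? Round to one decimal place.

89.6

Rebased(Apr 2013) = 84.5 / 94.3 × 100 = 89.6076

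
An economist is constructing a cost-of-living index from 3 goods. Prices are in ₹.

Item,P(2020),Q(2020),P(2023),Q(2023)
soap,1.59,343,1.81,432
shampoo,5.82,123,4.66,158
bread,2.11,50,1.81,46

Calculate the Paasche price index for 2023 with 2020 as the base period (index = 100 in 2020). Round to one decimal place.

Paasche price index uses current-period quantities as weights.
ΣP(2023)·Q(2023) = 1.81×432 + 4.66×158 + 1.81×46 = 781.92 + 736.28 + 83.26 = 1601.46
ΣP(2020)·Q(2023) = 1.59×432 + 5.82×158 + 2.11×46 = 686.88 + 919.56 + 97.06 = 1703.5
Index = 1601.46 / 1703.5 × 100 = 94.0100

94.0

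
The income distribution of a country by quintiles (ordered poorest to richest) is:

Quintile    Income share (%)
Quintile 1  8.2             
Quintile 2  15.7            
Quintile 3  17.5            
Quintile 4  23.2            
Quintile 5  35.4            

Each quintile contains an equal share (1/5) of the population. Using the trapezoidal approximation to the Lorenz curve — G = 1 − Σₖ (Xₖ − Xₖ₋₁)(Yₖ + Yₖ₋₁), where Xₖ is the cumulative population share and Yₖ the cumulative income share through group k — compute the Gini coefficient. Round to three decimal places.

Cumulative income shares Yₖ: 0.0820, 0.2390, 0.4140, 0.6460, 1.0000
Σ (Xₖ−Xₖ₋₁)(Yₖ+Yₖ₋₁) = (1/5)(0.0820+0.0000) + (1/5)(0.2390+0.0820) + (1/5)(0.4140+0.2390) + (1/5)(0.6460+0.4140) + (1/5)(1.0000+0.6460)
  = 0.0164 + 0.0642 + 0.1306 + 0.2120 + 0.3292 = 0.7524
G = 1 − 0.7524 = 0.2476

0.248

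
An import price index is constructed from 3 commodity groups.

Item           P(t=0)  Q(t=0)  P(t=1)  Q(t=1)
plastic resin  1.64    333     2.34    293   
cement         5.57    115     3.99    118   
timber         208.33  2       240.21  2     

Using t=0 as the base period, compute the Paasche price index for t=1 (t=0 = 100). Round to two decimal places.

Paasche price index uses current-period quantities as weights.
ΣP(t=1)·Q(t=1) = 2.34×293 + 3.99×118 + 240.21×2 = 685.62 + 470.82 + 480.42 = 1636.86
ΣP(t=0)·Q(t=1) = 1.64×293 + 5.57×118 + 208.33×2 = 480.52 + 657.26 + 416.66 = 1554.44
Index = 1636.86 / 1554.44 × 100 = 105.3022

105.30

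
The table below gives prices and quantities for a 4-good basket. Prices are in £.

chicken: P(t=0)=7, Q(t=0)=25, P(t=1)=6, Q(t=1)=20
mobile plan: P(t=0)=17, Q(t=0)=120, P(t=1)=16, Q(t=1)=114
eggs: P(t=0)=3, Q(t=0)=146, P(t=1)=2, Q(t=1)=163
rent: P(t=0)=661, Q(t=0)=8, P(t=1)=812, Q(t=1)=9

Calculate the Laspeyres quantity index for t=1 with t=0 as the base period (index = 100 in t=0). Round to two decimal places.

Laspeyres quantity index uses base-period prices as weights.
ΣP(t=0)·Q(t=1) = 7×20 + 17×114 + 3×163 + 661×9 = 140 + 1938 + 489 + 5949 = 8516
ΣP(t=0)·Q(t=0) = 7×25 + 17×120 + 3×146 + 661×8 = 175 + 2040 + 438 + 5288 = 7941
Index = 8516 / 7941 × 100 = 107.2409

107.24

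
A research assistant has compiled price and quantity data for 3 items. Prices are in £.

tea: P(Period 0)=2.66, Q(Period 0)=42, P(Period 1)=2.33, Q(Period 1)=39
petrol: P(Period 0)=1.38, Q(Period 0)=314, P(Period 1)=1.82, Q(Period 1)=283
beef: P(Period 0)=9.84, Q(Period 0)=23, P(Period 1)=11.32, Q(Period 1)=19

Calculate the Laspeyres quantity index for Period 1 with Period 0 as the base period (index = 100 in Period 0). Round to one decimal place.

88.3

Laspeyres quantity index uses base-period prices as weights.
ΣP(Period 0)·Q(Period 1) = 2.66×39 + 1.38×283 + 9.84×19 = 103.74 + 390.54 + 186.96 = 681.24
ΣP(Period 0)·Q(Period 0) = 2.66×42 + 1.38×314 + 9.84×23 = 111.72 + 433.32 + 226.32 = 771.36
Index = 681.24 / 771.36 × 100 = 88.3167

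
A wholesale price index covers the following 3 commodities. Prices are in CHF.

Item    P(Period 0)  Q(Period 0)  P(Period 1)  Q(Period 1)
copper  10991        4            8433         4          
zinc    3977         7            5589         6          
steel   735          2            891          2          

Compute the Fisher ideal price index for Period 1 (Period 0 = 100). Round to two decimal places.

100.75

Laspeyres component (base-period weights):
ΣP(Period 1)Q(Period 0) = 8433×4 + 5589×7 + 891×2 = 33732 + 39123 + 1782 = 74637
ΣP(Period 0)Q(Period 0) = 10991×4 + 3977×7 + 735×2 = 43964 + 27839 + 1470 = 73273
L = 74637 / 73273 × 100 = 101.8615
Paasche component (current-period weights):
ΣP(Period 1)Q(Period 1) = 8433×4 + 5589×6 + 891×2 = 33732 + 33534 + 1782 = 69048
ΣP(Period 0)Q(Period 1) = 10991×4 + 3977×6 + 735×2 = 43964 + 23862 + 1470 = 69296
P = 69048 / 69296 × 100 = 99.6421
Fisher = √(L × P) = √(101.8615 × 99.6421) = 100.7457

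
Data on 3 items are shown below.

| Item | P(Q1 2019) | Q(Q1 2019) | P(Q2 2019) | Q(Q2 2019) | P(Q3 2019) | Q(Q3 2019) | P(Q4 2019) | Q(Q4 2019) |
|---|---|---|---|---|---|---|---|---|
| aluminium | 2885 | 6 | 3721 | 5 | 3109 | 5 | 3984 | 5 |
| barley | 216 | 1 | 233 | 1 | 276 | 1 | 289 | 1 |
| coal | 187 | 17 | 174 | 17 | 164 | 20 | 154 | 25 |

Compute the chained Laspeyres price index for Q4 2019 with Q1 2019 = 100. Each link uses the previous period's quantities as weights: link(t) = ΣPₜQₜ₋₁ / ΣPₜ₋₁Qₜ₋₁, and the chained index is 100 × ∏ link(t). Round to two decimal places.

Link Q1 2019→Q2 2019:
ΣP(Q2 2019)Q(Q1 2019) = 3721×6 + 233×1 + 174×17 = 22326 + 233 + 2958 = 25517
ΣP(Q1 2019)Q(Q1 2019) = 2885×6 + 216×1 + 187×17 = 17310 + 216 + 3179 = 20705
link = 25517/20705 = 1.232408
Link Q2 2019→Q3 2019:
ΣP(Q3 2019)Q(Q2 2019) = 3109×5 + 276×1 + 164×17 = 15545 + 276 + 2788 = 18609
ΣP(Q2 2019)Q(Q2 2019) = 3721×5 + 233×1 + 174×17 = 18605 + 233 + 2958 = 21796
link = 18609/21796 = 0.853781
Link Q3 2019→Q4 2019:
ΣP(Q4 2019)Q(Q3 2019) = 3984×5 + 289×1 + 154×20 = 19920 + 289 + 3080 = 23289
ΣP(Q3 2019)Q(Q3 2019) = 3109×5 + 276×1 + 164×20 = 15545 + 276 + 3280 = 19101
link = 23289/19101 = 1.219256
Chained index = 100 × 1.232408 × 0.853781 × 1.219256 = 128.2908

128.29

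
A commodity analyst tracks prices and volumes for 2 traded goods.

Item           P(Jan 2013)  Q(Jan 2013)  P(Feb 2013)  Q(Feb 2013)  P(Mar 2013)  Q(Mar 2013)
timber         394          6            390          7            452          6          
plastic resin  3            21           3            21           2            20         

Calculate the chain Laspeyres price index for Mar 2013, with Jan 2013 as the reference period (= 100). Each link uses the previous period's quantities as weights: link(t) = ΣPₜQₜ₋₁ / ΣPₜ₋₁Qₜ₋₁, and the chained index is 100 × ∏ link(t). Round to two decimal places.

Link Jan 2013→Feb 2013:
ΣP(Feb 2013)Q(Jan 2013) = 390×6 + 3×21 = 2340 + 63 = 2403
ΣP(Jan 2013)Q(Jan 2013) = 394×6 + 3×21 = 2364 + 63 = 2427
link = 2403/2427 = 0.990111
Link Feb 2013→Mar 2013:
ΣP(Mar 2013)Q(Feb 2013) = 452×7 + 2×21 = 3164 + 42 = 3206
ΣP(Feb 2013)Q(Feb 2013) = 390×7 + 3×21 = 2730 + 63 = 2793
link = 3206/2793 = 1.147870
Chained index = 100 × 0.990111 × 1.147870 = 113.6519

113.65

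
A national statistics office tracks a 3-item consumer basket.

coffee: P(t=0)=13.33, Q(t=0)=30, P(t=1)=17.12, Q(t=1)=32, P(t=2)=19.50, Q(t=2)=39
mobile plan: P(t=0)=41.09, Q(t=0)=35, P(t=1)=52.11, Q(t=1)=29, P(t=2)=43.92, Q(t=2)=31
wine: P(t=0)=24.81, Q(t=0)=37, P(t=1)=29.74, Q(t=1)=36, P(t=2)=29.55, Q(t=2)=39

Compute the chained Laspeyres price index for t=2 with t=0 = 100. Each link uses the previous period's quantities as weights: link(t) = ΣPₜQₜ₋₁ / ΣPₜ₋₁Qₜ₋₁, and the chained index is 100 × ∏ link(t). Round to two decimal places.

118.04

Link t=0→t=1:
ΣP(t=1)Q(t=0) = 17.12×30 + 52.11×35 + 29.74×37 = 513.6 + 1823.85 + 1100.38 = 3437.83
ΣP(t=0)Q(t=0) = 13.33×30 + 41.09×35 + 24.81×37 = 399.9 + 1438.15 + 917.97 = 2756.02
link = 3437.83/2756.02 = 1.247389
Link t=1→t=2:
ΣP(t=2)Q(t=1) = 19.50×32 + 43.92×29 + 29.55×36 = 624 + 1273.68 + 1063.8 = 2961.48
ΣP(t=1)Q(t=1) = 17.12×32 + 52.11×29 + 29.74×36 = 547.84 + 1511.19 + 1070.64 = 3129.67
link = 2961.48/3129.67 = 0.946260
Chained index = 100 × 1.247389 × 0.946260 = 118.0354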